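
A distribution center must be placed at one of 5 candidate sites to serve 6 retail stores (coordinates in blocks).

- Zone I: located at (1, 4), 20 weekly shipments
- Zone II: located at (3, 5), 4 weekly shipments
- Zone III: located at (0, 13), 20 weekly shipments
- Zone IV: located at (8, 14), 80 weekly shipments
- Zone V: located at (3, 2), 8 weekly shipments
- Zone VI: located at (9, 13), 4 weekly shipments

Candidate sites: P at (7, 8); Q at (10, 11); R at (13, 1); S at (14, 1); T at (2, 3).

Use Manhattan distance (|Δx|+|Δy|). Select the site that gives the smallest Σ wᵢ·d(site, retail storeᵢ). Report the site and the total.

P, total 1136 blocks

Total weighted distance at each candidate:
  P (7, 8): total = 1136
  Q (10, 11): total = 1152
  R (13, 1): total = 2448
  S (14, 1): total = 2584
  T (2, 3): total = 1736
Minimum is at P with total 1136 blocks.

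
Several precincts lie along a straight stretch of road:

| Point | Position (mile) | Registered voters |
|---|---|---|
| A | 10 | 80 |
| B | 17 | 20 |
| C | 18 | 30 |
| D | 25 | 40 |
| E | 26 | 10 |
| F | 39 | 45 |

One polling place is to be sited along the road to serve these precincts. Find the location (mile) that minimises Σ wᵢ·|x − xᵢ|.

x = 18

For a sum of weighted absolute distances on a line, the optimum is the weighted median (not the mean). Total weight W = 225; half-weight = 112.5.
Sort by position and accumulate weight:
  mile 10 (A, w=80) → cum 80
  mile 17 (B, w=20) → cum 100
  mile 18 (C, w=30) → cum 130  ≥ 112.5 → median here
  mile 25 (D, w=40) → cum 170
  mile 26 (E, w=10) → cum 180
  mile 39 (F, w=45) → cum 225
Optimal location: mile 18.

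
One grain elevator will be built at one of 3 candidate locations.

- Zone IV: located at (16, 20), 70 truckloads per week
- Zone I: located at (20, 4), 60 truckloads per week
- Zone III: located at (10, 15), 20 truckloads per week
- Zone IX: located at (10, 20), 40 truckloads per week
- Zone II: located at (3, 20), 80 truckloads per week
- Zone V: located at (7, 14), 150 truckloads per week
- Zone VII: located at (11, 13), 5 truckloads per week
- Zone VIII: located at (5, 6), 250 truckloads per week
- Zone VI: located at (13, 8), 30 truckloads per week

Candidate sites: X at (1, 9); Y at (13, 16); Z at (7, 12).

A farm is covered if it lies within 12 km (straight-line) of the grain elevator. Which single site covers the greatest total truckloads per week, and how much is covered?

Z, covering 575

Coverage radius r = 12 km; a point is covered iff (Δx)²+(Δy)² ≤ 12² = 144.
  X (1, 9): covers {Zone III, Zone II, Zone V, Zone VII, Zone VIII} → 505
  Y (13, 16): covers {Zone IV, Zone III, Zone IX, Zone II, Zone V, Zone VII, Zone VI} → 395
  Z (7, 12): covers {Zone III, Zone IX, Zone II, Zone V, Zone VII, Zone VIII, Zone VI} → 575
Maximum coverage at Z: 575 truckloads per week.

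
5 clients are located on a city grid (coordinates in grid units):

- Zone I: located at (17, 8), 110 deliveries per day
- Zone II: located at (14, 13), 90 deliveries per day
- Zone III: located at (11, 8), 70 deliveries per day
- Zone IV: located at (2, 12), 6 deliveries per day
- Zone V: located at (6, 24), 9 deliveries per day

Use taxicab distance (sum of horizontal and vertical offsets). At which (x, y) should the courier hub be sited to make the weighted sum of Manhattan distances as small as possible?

Manhattan distance separates: Σwᵢ(|x−xᵢ|+|y−yᵢ|) = Σwᵢ|x−xᵢ| + Σwᵢ|y−yᵢ|, so x and y are optimised independently as 1-D weighted medians.
Total weight W = 285; half = 142.5.
x-coordinate, sorted with cumulative weight:
  x=2 (Zone IV, w=6) cum 6
  x=6 (Zone V, w=9) cum 15
  x=11 (Zone III, w=70) cum 85
  x=14 (Zone II, w=90) cum 175  ← median
  x=17 (Zone I, w=110) cum 285
⇒ x* = 14
y-coordinate, sorted with cumulative weight:
  y=8 (Zone I, w=110) cum 110
  y=8 (Zone III, w=70) cum 180  ← median
  y=12 (Zone IV, w=6) cum 186
  y=13 (Zone II, w=90) cum 276
  y=24 (Zone V, w=9) cum 285
⇒ y* = 8

(14, 8)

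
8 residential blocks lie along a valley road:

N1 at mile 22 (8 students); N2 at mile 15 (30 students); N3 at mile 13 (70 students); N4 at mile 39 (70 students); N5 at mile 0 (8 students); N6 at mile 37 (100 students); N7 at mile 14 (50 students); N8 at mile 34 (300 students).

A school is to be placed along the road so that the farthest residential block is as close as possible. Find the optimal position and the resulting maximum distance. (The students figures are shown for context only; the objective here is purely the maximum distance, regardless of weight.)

The 1-center on a line is the midpoint of the two extreme points: leftmost at 0, rightmost at 39.
Optimal location = (0 + 39)/2 = 19.5; maximum distance = (39 − 0)/2 = 19.5.

location 19.5, max distance 19.5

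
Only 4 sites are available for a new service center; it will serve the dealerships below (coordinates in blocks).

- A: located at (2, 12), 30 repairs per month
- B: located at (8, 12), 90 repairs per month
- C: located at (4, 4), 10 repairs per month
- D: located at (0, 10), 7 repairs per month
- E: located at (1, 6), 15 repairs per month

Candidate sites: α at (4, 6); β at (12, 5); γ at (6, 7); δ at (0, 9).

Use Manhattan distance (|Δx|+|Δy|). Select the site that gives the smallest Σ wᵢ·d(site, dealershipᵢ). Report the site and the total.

Total weighted distance at each candidate:
  α (4, 6): total = 1261
  β (12, 5): total = 1889
  γ (6, 7): total = 1103
  δ (0, 9): total = 1297
Minimum is at γ with total 1103 blocks.

γ, total 1103 blocks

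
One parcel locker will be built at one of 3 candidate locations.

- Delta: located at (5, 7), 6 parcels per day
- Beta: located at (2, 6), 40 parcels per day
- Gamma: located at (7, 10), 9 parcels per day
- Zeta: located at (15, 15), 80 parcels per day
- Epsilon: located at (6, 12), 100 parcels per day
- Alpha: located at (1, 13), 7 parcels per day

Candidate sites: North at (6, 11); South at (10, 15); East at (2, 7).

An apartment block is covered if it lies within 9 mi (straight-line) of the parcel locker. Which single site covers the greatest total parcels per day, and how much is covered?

South, covering 189

Coverage radius r = 9 mi; a point is covered iff (Δx)²+(Δy)² ≤ 9² = 81.
  North (6, 11): covers {Delta, Beta, Gamma, Epsilon, Alpha} → 162
  South (10, 15): covers {Gamma, Zeta, Epsilon} → 189
  East (2, 7): covers {Delta, Beta, Gamma, Epsilon, Alpha} → 162
Maximum coverage at South: 189 parcels per day.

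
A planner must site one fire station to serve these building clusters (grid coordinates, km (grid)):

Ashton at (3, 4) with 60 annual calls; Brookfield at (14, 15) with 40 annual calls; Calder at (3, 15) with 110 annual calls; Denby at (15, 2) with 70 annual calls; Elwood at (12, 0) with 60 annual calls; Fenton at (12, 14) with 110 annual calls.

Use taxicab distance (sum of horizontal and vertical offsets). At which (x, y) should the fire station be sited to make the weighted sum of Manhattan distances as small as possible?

(12, 14)

Manhattan distance separates: Σwᵢ(|x−xᵢ|+|y−yᵢ|) = Σwᵢ|x−xᵢ| + Σwᵢ|y−yᵢ|, so x and y are optimised independently as 1-D weighted medians.
Total weight W = 450; half = 225.
x-coordinate, sorted with cumulative weight:
  x=3 (Ashton, w=60) cum 60
  x=3 (Calder, w=110) cum 170
  x=12 (Elwood, w=60) cum 230  ← median
  x=12 (Fenton, w=110) cum 340
  x=14 (Brookfield, w=40) cum 380
  x=15 (Denby, w=70) cum 450
⇒ x* = 12
y-coordinate, sorted with cumulative weight:
  y=0 (Elwood, w=60) cum 60
  y=2 (Denby, w=70) cum 130
  y=4 (Ashton, w=60) cum 190
  y=14 (Fenton, w=110) cum 300  ← median
  y=15 (Brookfield, w=40) cum 340
  y=15 (Calder, w=110) cum 450
⇒ y* = 14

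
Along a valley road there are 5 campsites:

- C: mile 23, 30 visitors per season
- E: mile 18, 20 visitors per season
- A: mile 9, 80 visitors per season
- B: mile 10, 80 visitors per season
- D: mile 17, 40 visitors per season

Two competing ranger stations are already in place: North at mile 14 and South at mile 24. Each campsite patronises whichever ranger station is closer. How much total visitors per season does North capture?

The indifferent point is the midpoint (14+24)/2 = 19; campsites left of it (closer to North at 14) go to North, those right go to South.
  A at 9 (w=80) → North
  B at 10 (w=80) → North
  D at 17 (w=40) → North
  E at 18 (w=20) → North
  C at 23 (w=30) → South
North captures 220; South captures 30.

220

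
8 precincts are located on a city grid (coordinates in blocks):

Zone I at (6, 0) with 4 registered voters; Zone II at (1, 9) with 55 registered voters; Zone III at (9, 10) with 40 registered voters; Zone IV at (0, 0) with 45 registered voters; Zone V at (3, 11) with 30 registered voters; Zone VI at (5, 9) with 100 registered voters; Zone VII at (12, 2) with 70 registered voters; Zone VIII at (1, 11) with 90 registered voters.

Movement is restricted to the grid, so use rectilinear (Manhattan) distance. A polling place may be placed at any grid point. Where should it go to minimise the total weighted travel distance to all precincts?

(3, 9)

Manhattan distance separates: Σwᵢ(|x−xᵢ|+|y−yᵢ|) = Σwᵢ|x−xᵢ| + Σwᵢ|y−yᵢ|, so x and y are optimised independently as 1-D weighted medians.
Total weight W = 434; half = 217.
x-coordinate, sorted with cumulative weight:
  x=0 (Zone IV, w=45) cum 45
  x=1 (Zone II, w=55) cum 100
  x=1 (Zone VIII, w=90) cum 190
  x=3 (Zone V, w=30) cum 220  ← median
  x=5 (Zone VI, w=100) cum 320
  x=6 (Zone I, w=4) cum 324
  x=9 (Zone III, w=40) cum 364
  x=12 (Zone VII, w=70) cum 434
⇒ x* = 3
y-coordinate, sorted with cumulative weight:
  y=0 (Zone I, w=4) cum 4
  y=0 (Zone IV, w=45) cum 49
  y=2 (Zone VII, w=70) cum 119
  y=9 (Zone II, w=55) cum 174
  y=9 (Zone VI, w=100) cum 274  ← median
  y=10 (Zone III, w=40) cum 314
  y=11 (Zone V, w=30) cum 344
  y=11 (Zone VIII, w=90) cum 434
⇒ y* = 9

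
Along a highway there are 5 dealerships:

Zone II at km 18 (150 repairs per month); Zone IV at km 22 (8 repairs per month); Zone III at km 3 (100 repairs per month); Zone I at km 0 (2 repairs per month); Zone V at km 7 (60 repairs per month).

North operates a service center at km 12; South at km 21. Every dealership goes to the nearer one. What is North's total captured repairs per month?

162

The indifferent point is the midpoint (12+21)/2 = 16.5; dealerships left of it (closer to North at 12) go to North, those right go to South.
  Zone I at 0 (w=2) → North
  Zone III at 3 (w=100) → North
  Zone V at 7 (w=60) → North
  Zone II at 18 (w=150) → South
  Zone IV at 22 (w=8) → South
North captures 162; South captures 158.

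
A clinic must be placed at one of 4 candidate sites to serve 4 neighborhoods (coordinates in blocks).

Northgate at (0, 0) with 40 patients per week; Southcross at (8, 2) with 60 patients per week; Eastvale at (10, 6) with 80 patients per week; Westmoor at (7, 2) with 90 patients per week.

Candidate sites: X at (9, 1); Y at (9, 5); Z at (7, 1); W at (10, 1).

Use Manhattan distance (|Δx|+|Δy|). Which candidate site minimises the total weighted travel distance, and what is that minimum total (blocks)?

Z, total 1170 blocks

Total weighted distance at each candidate:
  X (9, 1): total = 1270
  Y (9, 5): total = 1410
  Z (7, 1): total = 1170
  W (10, 1): total = 1380
Minimum is at Z with total 1170 blocks.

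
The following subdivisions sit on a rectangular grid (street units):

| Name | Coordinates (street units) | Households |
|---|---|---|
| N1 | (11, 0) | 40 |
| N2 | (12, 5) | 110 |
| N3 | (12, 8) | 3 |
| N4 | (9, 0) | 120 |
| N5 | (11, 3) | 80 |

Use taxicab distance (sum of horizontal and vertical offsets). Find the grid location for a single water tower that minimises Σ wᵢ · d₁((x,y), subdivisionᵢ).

Manhattan distance separates: Σwᵢ(|x−xᵢ|+|y−yᵢ|) = Σwᵢ|x−xᵢ| + Σwᵢ|y−yᵢ|, so x and y are optimised independently as 1-D weighted medians.
Total weight W = 353; half = 176.5.
x-coordinate, sorted with cumulative weight:
  x=9 (N4, w=120) cum 120
  x=11 (N1, w=40) cum 160
  x=11 (N5, w=80) cum 240  ← median
  x=12 (N2, w=110) cum 350
  x=12 (N3, w=3) cum 353
⇒ x* = 11
y-coordinate, sorted with cumulative weight:
  y=0 (N1, w=40) cum 40
  y=0 (N4, w=120) cum 160
  y=3 (N5, w=80) cum 240  ← median
  y=5 (N2, w=110) cum 350
  y=8 (N3, w=3) cum 353
⇒ y* = 3

(11, 3)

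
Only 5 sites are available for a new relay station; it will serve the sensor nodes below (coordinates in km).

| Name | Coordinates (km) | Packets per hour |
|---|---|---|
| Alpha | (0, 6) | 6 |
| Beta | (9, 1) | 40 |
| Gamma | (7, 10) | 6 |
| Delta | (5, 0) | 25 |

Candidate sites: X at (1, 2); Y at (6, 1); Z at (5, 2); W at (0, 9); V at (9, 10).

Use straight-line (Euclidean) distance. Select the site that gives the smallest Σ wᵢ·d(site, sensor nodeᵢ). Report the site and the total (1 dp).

Y, total 256.5 km

Total weighted distance at each candidate:
  X (1, 2): total = 519.0
  Y (6, 1): total = 256.5
  Z (5, 2): total = 302.8
  W (0, 9): total = 799.5
  V (9, 10): total = 700.4
Minimum is at Y with total 256.5 km.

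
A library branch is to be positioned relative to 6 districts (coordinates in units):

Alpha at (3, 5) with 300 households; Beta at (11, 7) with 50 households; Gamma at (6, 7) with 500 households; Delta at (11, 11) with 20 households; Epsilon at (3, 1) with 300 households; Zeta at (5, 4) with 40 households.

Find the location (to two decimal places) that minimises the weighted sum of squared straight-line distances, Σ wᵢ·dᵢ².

The minimiser of Σwᵢ‖p−pᵢ‖² is the weighted centroid p* = (Σwᵢpᵢ)/(Σwᵢ).
Σwᵢ = 1210.
Σwᵢxᵢ = 300·3 + 50·11 + 500·6 + 20·11 + 300·3 + 40·5 = 5770.
Σwᵢyᵢ = 300·5 + 50·7 + 500·7 + 20·11 + 300·1 + 40·4 = 6030.
x* = 5770/1210 = 4.77, y* = 6030/1210 = 4.98.

(4.77, 4.98)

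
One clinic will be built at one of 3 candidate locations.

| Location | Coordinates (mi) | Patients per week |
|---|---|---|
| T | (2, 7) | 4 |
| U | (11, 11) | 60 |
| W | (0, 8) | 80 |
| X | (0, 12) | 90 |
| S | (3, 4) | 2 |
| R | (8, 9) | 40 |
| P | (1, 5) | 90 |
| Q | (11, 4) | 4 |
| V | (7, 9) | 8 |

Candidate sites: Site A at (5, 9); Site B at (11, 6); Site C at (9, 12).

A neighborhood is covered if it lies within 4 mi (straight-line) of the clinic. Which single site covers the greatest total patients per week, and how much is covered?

Coverage radius r = 4 mi; a point is covered iff (Δx)²+(Δy)² ≤ 4² = 16.
  Site A (5, 9): covers {T, R, V} → 52
  Site B (11, 6): covers {Q} → 4
  Site C (9, 12): covers {U, R, V} → 108
Maximum coverage at Site C: 108 patients per week.

Site C, covering 108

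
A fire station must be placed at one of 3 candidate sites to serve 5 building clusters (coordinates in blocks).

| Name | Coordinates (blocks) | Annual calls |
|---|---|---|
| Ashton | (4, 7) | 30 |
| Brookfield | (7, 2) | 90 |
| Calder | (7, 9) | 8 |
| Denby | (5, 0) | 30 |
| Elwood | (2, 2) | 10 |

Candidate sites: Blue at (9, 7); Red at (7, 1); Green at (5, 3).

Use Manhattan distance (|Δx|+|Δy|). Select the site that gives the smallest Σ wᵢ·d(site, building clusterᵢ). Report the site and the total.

Total weighted distance at each candidate:
  Blue (9, 7): total = 1262
  Red (7, 1): total = 574
  Green (5, 3): total = 614
Minimum is at Red with total 574 blocks.

Red, total 574 blocks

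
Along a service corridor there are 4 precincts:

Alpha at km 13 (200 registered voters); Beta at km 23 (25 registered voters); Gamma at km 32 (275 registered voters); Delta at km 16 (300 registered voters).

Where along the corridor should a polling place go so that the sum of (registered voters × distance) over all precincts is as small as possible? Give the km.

For a sum of weighted absolute distances on a line, the optimum is the weighted median (not the mean). Total weight W = 800; half-weight = 400.
Sort by position and accumulate weight:
  km 13 (Alpha, w=200) → cum 200
  km 16 (Delta, w=300) → cum 500  ≥ 400 → median here
  km 23 (Beta, w=25) → cum 525
  km 32 (Gamma, w=275) → cum 800
Optimal location: km 16.

x = 16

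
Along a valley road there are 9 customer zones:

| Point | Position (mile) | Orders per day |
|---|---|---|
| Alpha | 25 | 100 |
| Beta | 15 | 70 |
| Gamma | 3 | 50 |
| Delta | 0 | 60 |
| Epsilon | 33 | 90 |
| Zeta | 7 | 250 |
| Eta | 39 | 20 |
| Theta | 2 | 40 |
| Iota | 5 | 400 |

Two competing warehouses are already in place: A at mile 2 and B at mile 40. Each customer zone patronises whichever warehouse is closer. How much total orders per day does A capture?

870

The indifferent point is the midpoint (2+40)/2 = 21; customer zones left of it (closer to A at 2) go to A, those right go to B.
  Delta at 0 (w=60) → A
  Theta at 2 (w=40) → A
  Gamma at 3 (w=50) → A
  Iota at 5 (w=400) → A
  Zeta at 7 (w=250) → A
  Beta at 15 (w=70) → A
  Alpha at 25 (w=100) → B
  Epsilon at 33 (w=90) → B
  Eta at 39 (w=20) → B
A captures 870; B captures 210.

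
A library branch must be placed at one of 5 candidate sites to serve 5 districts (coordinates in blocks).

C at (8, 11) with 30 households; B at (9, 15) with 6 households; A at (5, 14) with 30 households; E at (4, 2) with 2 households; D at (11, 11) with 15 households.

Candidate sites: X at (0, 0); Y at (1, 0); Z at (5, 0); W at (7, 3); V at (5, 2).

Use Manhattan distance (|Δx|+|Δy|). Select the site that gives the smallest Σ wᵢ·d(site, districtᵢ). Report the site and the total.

W, total 932 blocks

Total weighted distance at each candidate:
  X (0, 0): total = 1626
  Y (1, 0): total = 1543
  Z (5, 0): total = 1215
  W (7, 3): total = 932
  V (5, 2): total = 1049
Minimum is at W with total 932 blocks.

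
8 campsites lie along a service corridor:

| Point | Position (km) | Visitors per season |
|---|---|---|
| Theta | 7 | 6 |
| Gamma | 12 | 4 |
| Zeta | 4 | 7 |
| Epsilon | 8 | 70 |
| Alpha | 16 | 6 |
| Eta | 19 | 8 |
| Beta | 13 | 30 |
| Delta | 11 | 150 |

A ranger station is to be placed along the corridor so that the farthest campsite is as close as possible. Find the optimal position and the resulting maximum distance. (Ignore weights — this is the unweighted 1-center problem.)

The 1-center on a line is the midpoint of the two extreme points: leftmost at 4, rightmost at 19.
Optimal location = (4 + 19)/2 = 11.5; maximum distance = (19 − 4)/2 = 7.5.

location 11.5, max distance 7.5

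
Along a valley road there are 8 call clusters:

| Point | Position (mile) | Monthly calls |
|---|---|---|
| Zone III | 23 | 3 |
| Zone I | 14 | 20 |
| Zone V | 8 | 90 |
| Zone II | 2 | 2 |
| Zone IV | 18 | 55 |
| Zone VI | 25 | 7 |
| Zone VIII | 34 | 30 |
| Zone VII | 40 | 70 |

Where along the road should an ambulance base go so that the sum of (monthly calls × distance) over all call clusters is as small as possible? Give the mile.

For a sum of weighted absolute distances on a line, the optimum is the weighted median (not the mean). Total weight W = 277; half-weight = 138.5.
Sort by position and accumulate weight:
  mile 2 (Zone II, w=2) → cum 2
  mile 8 (Zone V, w=90) → cum 92
  mile 14 (Zone I, w=20) → cum 112
  mile 18 (Zone IV, w=55) → cum 167  ≥ 138.5 → median here
  mile 23 (Zone III, w=3) → cum 170
  mile 25 (Zone VI, w=7) → cum 177
  mile 34 (Zone VIII, w=30) → cum 207
  mile 40 (Zone VII, w=70) → cum 277
Optimal location: mile 18.

x = 18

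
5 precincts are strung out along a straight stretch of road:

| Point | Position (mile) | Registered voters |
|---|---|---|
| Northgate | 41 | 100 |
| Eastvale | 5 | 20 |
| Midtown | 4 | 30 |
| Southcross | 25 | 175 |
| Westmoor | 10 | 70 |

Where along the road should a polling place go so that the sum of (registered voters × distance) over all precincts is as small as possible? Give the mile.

For a sum of weighted absolute distances on a line, the optimum is the weighted median (not the mean). Total weight W = 395; half-weight = 197.5.
Sort by position and accumulate weight:
  mile 4 (Midtown, w=30) → cum 30
  mile 5 (Eastvale, w=20) → cum 50
  mile 10 (Westmoor, w=70) → cum 120
  mile 25 (Southcross, w=175) → cum 295  ≥ 197.5 → median here
  mile 41 (Northgate, w=100) → cum 395
Optimal location: mile 25.

x = 25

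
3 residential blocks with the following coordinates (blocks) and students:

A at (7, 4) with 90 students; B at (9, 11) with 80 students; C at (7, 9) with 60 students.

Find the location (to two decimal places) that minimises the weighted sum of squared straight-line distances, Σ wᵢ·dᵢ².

The minimiser of Σwᵢ‖p−pᵢ‖² is the weighted centroid p* = (Σwᵢpᵢ)/(Σwᵢ).
Σwᵢ = 230.
Σwᵢxᵢ = 90·7 + 80·9 + 60·7 = 1770.
Σwᵢyᵢ = 90·4 + 80·11 + 60·9 = 1780.
x* = 1770/230 = 7.70, y* = 1780/230 = 7.74.

(7.70, 7.74)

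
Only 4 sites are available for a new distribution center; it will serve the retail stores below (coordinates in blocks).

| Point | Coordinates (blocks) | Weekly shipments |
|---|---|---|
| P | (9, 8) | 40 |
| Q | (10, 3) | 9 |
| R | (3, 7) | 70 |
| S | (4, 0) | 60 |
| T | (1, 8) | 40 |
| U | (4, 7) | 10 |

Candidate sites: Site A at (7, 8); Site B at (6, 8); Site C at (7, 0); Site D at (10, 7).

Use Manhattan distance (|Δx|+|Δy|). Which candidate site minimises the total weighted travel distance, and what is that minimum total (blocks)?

Total weighted distance at each candidate:
  Site A (7, 8): total = 1442
  Site B (6, 8): total = 1311
  Site C (7, 0): total = 2064
  Site D (10, 7): total = 1846
Minimum is at Site B with total 1311 blocks.

Site B, total 1311 blocks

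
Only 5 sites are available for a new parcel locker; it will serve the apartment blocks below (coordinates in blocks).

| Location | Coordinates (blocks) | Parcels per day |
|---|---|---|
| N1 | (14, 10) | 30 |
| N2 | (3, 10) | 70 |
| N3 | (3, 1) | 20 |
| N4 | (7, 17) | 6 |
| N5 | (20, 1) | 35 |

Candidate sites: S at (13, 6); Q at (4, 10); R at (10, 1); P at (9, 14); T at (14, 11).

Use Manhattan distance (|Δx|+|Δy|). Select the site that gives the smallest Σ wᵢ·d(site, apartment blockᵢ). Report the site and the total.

Total weighted distance at each candidate:
  S (13, 6): total = 1952
  Q (4, 10): total = 1505
  R (10, 1): total = 2114
  P (9, 14): total = 2220
  T (14, 11): total = 1928
Minimum is at Q with total 1505 blocks.

Q, total 1505 blocks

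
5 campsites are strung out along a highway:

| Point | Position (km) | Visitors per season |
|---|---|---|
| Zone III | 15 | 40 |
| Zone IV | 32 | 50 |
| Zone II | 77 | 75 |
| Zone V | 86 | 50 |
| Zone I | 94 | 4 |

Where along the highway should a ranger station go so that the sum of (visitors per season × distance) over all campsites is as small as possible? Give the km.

For a sum of weighted absolute distances on a line, the optimum is the weighted median (not the mean). Total weight W = 219; half-weight = 109.5.
Sort by position and accumulate weight:
  km 15 (Zone III, w=40) → cum 40
  km 32 (Zone IV, w=50) → cum 90
  km 77 (Zone II, w=75) → cum 165  ≥ 109.5 → median here
  km 86 (Zone V, w=50) → cum 215
  km 94 (Zone I, w=4) → cum 219
Optimal location: km 77.

x = 77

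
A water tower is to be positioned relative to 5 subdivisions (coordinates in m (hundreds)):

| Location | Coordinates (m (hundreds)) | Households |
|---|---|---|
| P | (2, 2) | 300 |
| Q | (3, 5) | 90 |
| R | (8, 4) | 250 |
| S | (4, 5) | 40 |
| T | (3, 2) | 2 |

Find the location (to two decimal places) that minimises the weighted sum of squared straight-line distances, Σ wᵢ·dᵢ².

(4.45, 3.30)

The minimiser of Σwᵢ‖p−pᵢ‖² is the weighted centroid p* = (Σwᵢpᵢ)/(Σwᵢ).
Σwᵢ = 682.
Σwᵢxᵢ = 300·2 + 90·3 + 250·8 + 40·4 + 2·3 = 3036.
Σwᵢyᵢ = 300·2 + 90·5 + 250·4 + 40·5 + 2·2 = 2254.
x* = 3036/682 = 4.45, y* = 2254/682 = 3.30.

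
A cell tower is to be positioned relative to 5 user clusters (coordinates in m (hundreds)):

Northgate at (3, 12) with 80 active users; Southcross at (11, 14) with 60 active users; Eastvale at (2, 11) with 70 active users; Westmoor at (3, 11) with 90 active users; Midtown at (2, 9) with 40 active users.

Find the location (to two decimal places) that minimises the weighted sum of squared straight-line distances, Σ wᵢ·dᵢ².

(4.09, 11.53)

The minimiser of Σwᵢ‖p−pᵢ‖² is the weighted centroid p* = (Σwᵢpᵢ)/(Σwᵢ).
Σwᵢ = 340.
Σwᵢxᵢ = 80·3 + 60·11 + 70·2 + 90·3 + 40·2 = 1390.
Σwᵢyᵢ = 80·12 + 60·14 + 70·11 + 90·11 + 40·9 = 3920.
x* = 1390/340 = 4.09, y* = 3920/340 = 11.53.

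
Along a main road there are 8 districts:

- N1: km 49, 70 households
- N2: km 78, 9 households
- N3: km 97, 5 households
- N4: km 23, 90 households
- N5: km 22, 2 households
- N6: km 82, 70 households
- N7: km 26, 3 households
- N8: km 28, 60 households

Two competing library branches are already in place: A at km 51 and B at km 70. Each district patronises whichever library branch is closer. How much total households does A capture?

The indifferent point is the midpoint (51+70)/2 = 60.5; districts left of it (closer to A at 51) go to A, those right go to B.
  N5 at 22 (w=2) → A
  N4 at 23 (w=90) → A
  N7 at 26 (w=3) → A
  N8 at 28 (w=60) → A
  N1 at 49 (w=70) → A
  N2 at 78 (w=9) → B
  N6 at 82 (w=70) → B
  N3 at 97 (w=5) → B
A captures 225; B captures 84.

225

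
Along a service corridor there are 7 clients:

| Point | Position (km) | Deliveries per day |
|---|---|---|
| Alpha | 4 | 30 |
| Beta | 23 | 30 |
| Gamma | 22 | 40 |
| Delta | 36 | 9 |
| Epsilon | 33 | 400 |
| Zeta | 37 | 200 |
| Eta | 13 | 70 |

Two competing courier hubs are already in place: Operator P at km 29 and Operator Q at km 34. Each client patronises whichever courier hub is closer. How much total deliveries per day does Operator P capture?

The indifferent point is the midpoint (29+34)/2 = 31.5; clients left of it (closer to Operator P at 29) go to Operator P, those right go to Operator Q.
  Alpha at 4 (w=30) → Operator P
  Eta at 13 (w=70) → Operator P
  Gamma at 22 (w=40) → Operator P
  Beta at 23 (w=30) → Operator P
  Epsilon at 33 (w=400) → Operator Q
  Delta at 36 (w=9) → Operator Q
  Zeta at 37 (w=200) → Operator Q
Operator P captures 170; Operator Q captures 609.

170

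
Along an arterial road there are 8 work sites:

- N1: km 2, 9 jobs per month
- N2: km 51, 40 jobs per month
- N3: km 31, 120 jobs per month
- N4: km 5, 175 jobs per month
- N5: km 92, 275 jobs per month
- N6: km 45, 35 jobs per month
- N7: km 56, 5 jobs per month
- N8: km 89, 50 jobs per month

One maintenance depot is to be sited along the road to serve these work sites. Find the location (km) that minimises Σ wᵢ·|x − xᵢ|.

x = 51

For a sum of weighted absolute distances on a line, the optimum is the weighted median (not the mean). Total weight W = 709; half-weight = 354.5.
Sort by position and accumulate weight:
  km 2 (N1, w=9) → cum 9
  km 5 (N4, w=175) → cum 184
  km 31 (N3, w=120) → cum 304
  km 45 (N6, w=35) → cum 339
  km 51 (N2, w=40) → cum 379  ≥ 354.5 → median here
  km 56 (N7, w=5) → cum 384
  km 89 (N8, w=50) → cum 434
  km 92 (N5, w=275) → cum 709
Optimal location: km 51.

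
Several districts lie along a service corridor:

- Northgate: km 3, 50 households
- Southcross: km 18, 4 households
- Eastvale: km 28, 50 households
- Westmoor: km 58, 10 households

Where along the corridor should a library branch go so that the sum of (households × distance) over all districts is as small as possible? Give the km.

x = 28

For a sum of weighted absolute distances on a line, the optimum is the weighted median (not the mean). Total weight W = 114; half-weight = 57.
Sort by position and accumulate weight:
  km 3 (Northgate, w=50) → cum 50
  km 18 (Southcross, w=4) → cum 54
  km 28 (Eastvale, w=50) → cum 104  ≥ 57 → median here
  km 58 (Westmoor, w=10) → cum 114
Optimal location: km 28.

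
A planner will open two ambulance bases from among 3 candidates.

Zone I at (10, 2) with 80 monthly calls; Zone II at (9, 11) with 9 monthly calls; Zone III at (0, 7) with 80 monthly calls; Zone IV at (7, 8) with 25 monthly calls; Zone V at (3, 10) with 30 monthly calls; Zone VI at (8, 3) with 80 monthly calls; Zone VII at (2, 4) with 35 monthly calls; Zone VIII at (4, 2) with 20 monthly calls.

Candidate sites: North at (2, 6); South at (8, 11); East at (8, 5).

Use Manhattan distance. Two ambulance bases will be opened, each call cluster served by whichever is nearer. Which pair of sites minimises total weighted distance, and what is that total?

Evaluate every pair (each demand assigned to the nearer of the two):
  {North, East}: total = 1303
  {South, East}: total = 2034
  {North, South}: total = 2209
Best pair: {North, East} with total 1303.

{North, East}, total 1303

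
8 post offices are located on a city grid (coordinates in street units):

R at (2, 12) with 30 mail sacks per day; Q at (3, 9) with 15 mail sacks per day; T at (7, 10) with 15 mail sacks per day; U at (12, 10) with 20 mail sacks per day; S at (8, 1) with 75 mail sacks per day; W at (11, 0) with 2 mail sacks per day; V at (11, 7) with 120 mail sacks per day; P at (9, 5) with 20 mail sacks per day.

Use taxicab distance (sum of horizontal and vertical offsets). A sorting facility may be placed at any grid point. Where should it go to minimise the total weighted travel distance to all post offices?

(9, 7)

Manhattan distance separates: Σwᵢ(|x−xᵢ|+|y−yᵢ|) = Σwᵢ|x−xᵢ| + Σwᵢ|y−yᵢ|, so x and y are optimised independently as 1-D weighted medians.
Total weight W = 297; half = 148.5.
x-coordinate, sorted with cumulative weight:
  x=2 (R, w=30) cum 30
  x=3 (Q, w=15) cum 45
  x=7 (T, w=15) cum 60
  x=8 (S, w=75) cum 135
  x=9 (P, w=20) cum 155  ← median
  x=11 (W, w=2) cum 157
  x=11 (V, w=120) cum 277
  x=12 (U, w=20) cum 297
⇒ x* = 9
y-coordinate, sorted with cumulative weight:
  y=0 (W, w=2) cum 2
  y=1 (S, w=75) cum 77
  y=5 (P, w=20) cum 97
  y=7 (V, w=120) cum 217  ← median
  y=9 (Q, w=15) cum 232
  y=10 (T, w=15) cum 247
  y=10 (U, w=20) cum 267
  y=12 (R, w=30) cum 297
⇒ y* = 7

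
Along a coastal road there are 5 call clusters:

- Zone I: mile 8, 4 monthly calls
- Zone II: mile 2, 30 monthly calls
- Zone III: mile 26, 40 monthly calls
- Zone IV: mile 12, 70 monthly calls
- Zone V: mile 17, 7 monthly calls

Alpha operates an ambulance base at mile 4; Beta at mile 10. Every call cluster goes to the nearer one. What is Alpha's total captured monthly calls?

The indifferent point is the midpoint (4+10)/2 = 7; call clusters left of it (closer to Alpha at 4) go to Alpha, those right go to Beta.
  Zone II at 2 (w=30) → Alpha
  Zone I at 8 (w=4) → Beta
  Zone IV at 12 (w=70) → Beta
  Zone V at 17 (w=7) → Beta
  Zone III at 26 (w=40) → Beta
Alpha captures 30; Beta captures 121.

30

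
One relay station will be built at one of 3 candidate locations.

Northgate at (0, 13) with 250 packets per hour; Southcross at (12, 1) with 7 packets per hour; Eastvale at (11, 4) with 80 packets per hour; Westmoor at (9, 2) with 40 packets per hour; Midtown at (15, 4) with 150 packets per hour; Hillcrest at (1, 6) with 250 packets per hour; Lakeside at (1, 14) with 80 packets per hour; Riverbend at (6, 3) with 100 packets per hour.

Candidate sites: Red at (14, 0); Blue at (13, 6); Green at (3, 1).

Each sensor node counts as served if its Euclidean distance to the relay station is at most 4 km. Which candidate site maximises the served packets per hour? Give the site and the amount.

Blue, covering 230

Coverage radius r = 4 km; a point is covered iff (Δx)²+(Δy)² ≤ 4² = 16.
  Red (14, 0): covers {Southcross} → 7
  Blue (13, 6): covers {Eastvale, Midtown} → 230
  Green (3, 1): covers {Riverbend} → 100
Maximum coverage at Blue: 230 packets per hour.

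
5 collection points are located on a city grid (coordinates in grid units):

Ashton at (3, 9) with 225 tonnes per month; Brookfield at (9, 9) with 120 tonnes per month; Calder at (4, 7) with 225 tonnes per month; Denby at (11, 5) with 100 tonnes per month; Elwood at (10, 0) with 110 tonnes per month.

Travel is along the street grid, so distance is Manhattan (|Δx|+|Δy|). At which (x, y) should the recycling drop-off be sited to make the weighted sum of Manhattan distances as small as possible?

(4, 7)

Manhattan distance separates: Σwᵢ(|x−xᵢ|+|y−yᵢ|) = Σwᵢ|x−xᵢ| + Σwᵢ|y−yᵢ|, so x and y are optimised independently as 1-D weighted medians.
Total weight W = 780; half = 390.
x-coordinate, sorted with cumulative weight:
  x=3 (Ashton, w=225) cum 225
  x=4 (Calder, w=225) cum 450  ← median
  x=9 (Brookfield, w=120) cum 570
  x=10 (Elwood, w=110) cum 680
  x=11 (Denby, w=100) cum 780
⇒ x* = 4
y-coordinate, sorted with cumulative weight:
  y=0 (Elwood, w=110) cum 110
  y=5 (Denby, w=100) cum 210
  y=7 (Calder, w=225) cum 435  ← median
  y=9 (Ashton, w=225) cum 660
  y=9 (Brookfield, w=120) cum 780
⇒ y* = 7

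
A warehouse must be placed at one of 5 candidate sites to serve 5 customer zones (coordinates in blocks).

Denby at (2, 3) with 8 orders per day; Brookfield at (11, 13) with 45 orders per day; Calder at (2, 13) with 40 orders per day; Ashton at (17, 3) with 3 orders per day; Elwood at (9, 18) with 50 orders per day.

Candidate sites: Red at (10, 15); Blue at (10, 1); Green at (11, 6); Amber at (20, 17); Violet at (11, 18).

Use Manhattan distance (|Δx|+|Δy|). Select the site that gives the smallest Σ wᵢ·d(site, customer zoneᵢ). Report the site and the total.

Red, total 952 blocks

Total weighted distance at each candidate:
  Red (10, 15): total = 952
  Blue (10, 1): total = 2392
  Green (11, 6): total = 1778
  Amber (20, 17): total = 2372
  Violet (11, 18): total = 1140
Minimum is at Red with total 952 blocks.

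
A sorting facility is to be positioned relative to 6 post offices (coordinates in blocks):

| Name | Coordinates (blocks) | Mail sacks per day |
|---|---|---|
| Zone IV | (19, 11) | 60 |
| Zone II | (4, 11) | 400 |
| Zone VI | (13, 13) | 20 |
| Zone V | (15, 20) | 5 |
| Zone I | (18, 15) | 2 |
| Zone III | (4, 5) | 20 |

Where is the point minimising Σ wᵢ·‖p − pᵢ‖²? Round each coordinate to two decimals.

The minimiser of Σwᵢ‖p−pᵢ‖² is the weighted centroid p* = (Σwᵢpᵢ)/(Σwᵢ).
Σwᵢ = 507.
Σwᵢxᵢ = 60·19 + 400·4 + 20·13 + 5·15 + 2·18 + 20·4 = 3191.
Σwᵢyᵢ = 60·11 + 400·11 + 20·13 + 5·20 + 2·15 + 20·5 = 5550.
x* = 3191/507 = 6.29, y* = 5550/507 = 10.95.

(6.29, 10.95)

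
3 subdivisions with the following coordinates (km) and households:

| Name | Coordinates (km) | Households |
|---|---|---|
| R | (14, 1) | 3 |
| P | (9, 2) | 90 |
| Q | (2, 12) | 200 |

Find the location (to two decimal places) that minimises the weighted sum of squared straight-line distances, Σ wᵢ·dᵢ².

The minimiser of Σwᵢ‖p−pᵢ‖² is the weighted centroid p* = (Σwᵢpᵢ)/(Σwᵢ).
Σwᵢ = 293.
Σwᵢxᵢ = 3·14 + 90·9 + 200·2 = 1252.
Σwᵢyᵢ = 3·1 + 90·2 + 200·12 = 2583.
x* = 1252/293 = 4.27, y* = 2583/293 = 8.82.

(4.27, 8.82)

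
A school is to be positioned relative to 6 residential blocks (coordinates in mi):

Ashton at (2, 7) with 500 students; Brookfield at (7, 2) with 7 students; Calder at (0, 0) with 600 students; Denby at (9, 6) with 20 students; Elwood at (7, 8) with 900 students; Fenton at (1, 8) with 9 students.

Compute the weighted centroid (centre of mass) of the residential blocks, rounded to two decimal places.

(3.70, 5.36)

The minimiser of Σwᵢ‖p−pᵢ‖² is the weighted centroid p* = (Σwᵢpᵢ)/(Σwᵢ).
Σwᵢ = 2036.
Σwᵢxᵢ = 500·2 + 7·7 + 600·0 + 20·9 + 900·7 + 9·1 = 7538.
Σwᵢyᵢ = 500·7 + 7·2 + 600·0 + 20·6 + 900·8 + 9·8 = 10906.
x* = 7538/2036 = 3.70, y* = 10906/2036 = 5.36.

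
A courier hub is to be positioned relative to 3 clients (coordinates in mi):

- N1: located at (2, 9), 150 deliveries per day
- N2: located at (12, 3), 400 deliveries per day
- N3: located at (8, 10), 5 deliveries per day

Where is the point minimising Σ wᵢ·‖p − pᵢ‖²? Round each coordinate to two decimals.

(9.26, 4.68)

The minimiser of Σwᵢ‖p−pᵢ‖² is the weighted centroid p* = (Σwᵢpᵢ)/(Σwᵢ).
Σwᵢ = 555.
Σwᵢxᵢ = 150·2 + 400·12 + 5·8 = 5140.
Σwᵢyᵢ = 150·9 + 400·3 + 5·10 = 2600.
x* = 5140/555 = 9.26, y* = 2600/555 = 4.68.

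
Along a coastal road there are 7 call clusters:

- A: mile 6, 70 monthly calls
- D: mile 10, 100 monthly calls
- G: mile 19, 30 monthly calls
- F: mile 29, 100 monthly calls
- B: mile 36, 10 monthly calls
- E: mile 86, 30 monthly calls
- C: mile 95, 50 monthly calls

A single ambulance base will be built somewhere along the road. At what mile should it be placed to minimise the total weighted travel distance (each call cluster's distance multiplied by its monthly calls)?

For a sum of weighted absolute distances on a line, the optimum is the weighted median (not the mean). Total weight W = 390; half-weight = 195.
Sort by position and accumulate weight:
  mile 6 (A, w=70) → cum 70
  mile 10 (D, w=100) → cum 170
  mile 19 (G, w=30) → cum 200  ≥ 195 → median here
  mile 29 (F, w=100) → cum 300
  mile 36 (B, w=10) → cum 310
  mile 86 (E, w=30) → cum 340
  mile 95 (C, w=50) → cum 390
Optimal location: mile 19.

x = 19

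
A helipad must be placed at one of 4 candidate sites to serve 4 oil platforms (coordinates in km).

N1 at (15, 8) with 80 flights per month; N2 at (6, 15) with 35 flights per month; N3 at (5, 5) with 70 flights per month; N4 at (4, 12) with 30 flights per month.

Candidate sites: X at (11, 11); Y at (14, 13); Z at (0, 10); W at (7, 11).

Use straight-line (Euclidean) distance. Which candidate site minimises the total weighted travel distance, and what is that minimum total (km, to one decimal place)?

Total weighted distance at each candidate:
  X (11, 11): total = 1430.2
  Y (14, 13): total = 1840.9
  Z (0, 10): total = 2113.1
  W (7, 11): total = 1365.4
Minimum is at W with total 1365.4 km.

W, total 1365.4 km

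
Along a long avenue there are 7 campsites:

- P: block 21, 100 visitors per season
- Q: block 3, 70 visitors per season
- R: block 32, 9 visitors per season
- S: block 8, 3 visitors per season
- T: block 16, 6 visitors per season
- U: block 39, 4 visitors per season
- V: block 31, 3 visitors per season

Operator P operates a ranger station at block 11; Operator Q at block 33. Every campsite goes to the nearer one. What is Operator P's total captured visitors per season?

179

The indifferent point is the midpoint (11+33)/2 = 22; campsites left of it (closer to Operator P at 11) go to Operator P, those right go to Operator Q.
  Q at 3 (w=70) → Operator P
  S at 8 (w=3) → Operator P
  T at 16 (w=6) → Operator P
  P at 21 (w=100) → Operator P
  V at 31 (w=3) → Operator Q
  R at 32 (w=9) → Operator Q
  U at 39 (w=4) → Operator Q
Operator P captures 179; Operator Q captures 16.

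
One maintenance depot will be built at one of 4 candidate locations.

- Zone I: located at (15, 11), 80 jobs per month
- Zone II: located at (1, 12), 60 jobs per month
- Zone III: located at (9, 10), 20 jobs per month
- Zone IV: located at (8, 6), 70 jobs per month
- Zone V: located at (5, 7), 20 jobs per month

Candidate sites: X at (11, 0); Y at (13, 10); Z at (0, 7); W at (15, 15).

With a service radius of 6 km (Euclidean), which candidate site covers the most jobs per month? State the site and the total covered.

Coverage radius r = 6 km; a point is covered iff (Δx)²+(Δy)² ≤ 6² = 36.
  X (11, 0): covers {none} → 0
  Y (13, 10): covers {Zone I, Zone III} → 100
  Z (0, 7): covers {Zone II, Zone V} → 80
  W (15, 15): covers {Zone I} → 80
Maximum coverage at Y: 100 jobs per month.

Y, covering 100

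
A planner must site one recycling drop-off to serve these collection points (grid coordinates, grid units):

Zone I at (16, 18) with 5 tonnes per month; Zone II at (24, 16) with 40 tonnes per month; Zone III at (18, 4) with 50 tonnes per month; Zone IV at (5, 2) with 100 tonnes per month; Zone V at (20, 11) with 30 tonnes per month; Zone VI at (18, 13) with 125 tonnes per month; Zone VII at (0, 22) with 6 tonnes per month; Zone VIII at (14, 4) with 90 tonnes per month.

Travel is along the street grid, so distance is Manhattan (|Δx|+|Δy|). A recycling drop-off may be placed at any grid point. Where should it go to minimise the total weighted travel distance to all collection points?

Manhattan distance separates: Σwᵢ(|x−xᵢ|+|y−yᵢ|) = Σwᵢ|x−xᵢ| + Σwᵢ|y−yᵢ|, so x and y are optimised independently as 1-D weighted medians.
Total weight W = 446; half = 223.
x-coordinate, sorted with cumulative weight:
  x=0 (Zone VII, w=6) cum 6
  x=5 (Zone IV, w=100) cum 106
  x=14 (Zone VIII, w=90) cum 196
  x=16 (Zone I, w=5) cum 201
  x=18 (Zone III, w=50) cum 251  ← median
  x=18 (Zone VI, w=125) cum 376
  x=20 (Zone V, w=30) cum 406
  x=24 (Zone II, w=40) cum 446
⇒ x* = 18
y-coordinate, sorted with cumulative weight:
  y=2 (Zone IV, w=100) cum 100
  y=4 (Zone III, w=50) cum 150
  y=4 (Zone VIII, w=90) cum 240  ← median
  y=11 (Zone V, w=30) cum 270
  y=13 (Zone VI, w=125) cum 395
  y=16 (Zone II, w=40) cum 435
  y=18 (Zone I, w=5) cum 440
  y=22 (Zone VII, w=6) cum 446
⇒ y* = 4

(18, 4)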